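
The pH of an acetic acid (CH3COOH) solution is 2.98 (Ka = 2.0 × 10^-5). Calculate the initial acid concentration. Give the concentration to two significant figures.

C₀ = 5.6 × 10^-2 M

[H+] = 10^(-2.98) = 1.05 × 10^-3 M = x
Ka = x²/(C₀ − x) ⇒ C₀ = x + x²/Ka
C₀ = 1.05 × 10^-3 + (1.05 × 10^-3)²/(2.0 × 10^-5) = 5.62 × 10^-2 M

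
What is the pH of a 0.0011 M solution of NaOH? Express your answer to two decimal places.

NaOH is a strong base; [OH-] = 0.0011 M.
pOH = -log(0.0011) = 2.96
pH = 14.00 - 2.96 = 11.04

pH = 11.04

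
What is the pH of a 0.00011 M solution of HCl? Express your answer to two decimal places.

pH = 3.96

HCl is a strong acid and dissociates completely, so [H+] = 0.00011 M.
pH = -log(0.00011) = 3.96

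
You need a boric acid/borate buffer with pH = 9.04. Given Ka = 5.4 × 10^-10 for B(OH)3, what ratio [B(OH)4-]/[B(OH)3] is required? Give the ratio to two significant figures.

ratio = 0.59

pKa = -log(5.4 × 10^-10) = 9.268
pH = pKa + log(r) ⇒ log(r) = 9.04 − 9.268 = -0.228
r = [B(OH)4-]/[B(OH)3] = 10^(-0.228) = 0.592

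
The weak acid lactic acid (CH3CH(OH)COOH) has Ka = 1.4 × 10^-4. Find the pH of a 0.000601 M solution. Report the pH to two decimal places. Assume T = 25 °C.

pH = 3.64

CH3CH(OH)COOH ⇌ CH3CH(OH)COO- + H+
Ka = x²/(0.000601 − x) = 1.4 × 10^-4
Here C₀/Ka ≈ 4.29, so the small-x approximation fails. Use the quadratic:
x = (−Ka + √(Ka² + 4·Ka·C₀))/2 = 2.28 × 10^-4 M
pH = −log[H+] = −log(2.28 × 10^-4) = 3.64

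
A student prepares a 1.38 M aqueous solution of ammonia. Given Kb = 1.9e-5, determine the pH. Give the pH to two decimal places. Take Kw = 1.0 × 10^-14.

pH = 11.71

NH3 + H2O ⇌ NH4+ + OH-
From the ICE table, Kb = x²/(1.38 − x) = 1.9 × 10^-5.
Assume x ≪ 1.38: x ≈ √(1.9 × 10^-5 × 1.38) = 5.12 × 10^-3 M
(x/C₀ = 0.37% < 5%, so the approximation holds.)
pOH = −log(5.12 × 10^-3) = 2.29; pH = 14.00 − 2.29 = 11.71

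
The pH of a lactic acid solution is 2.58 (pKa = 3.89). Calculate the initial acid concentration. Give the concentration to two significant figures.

C₀ = 5.6 × 10^-2 M

[H+] = 10^(-2.58) = 2.63 × 10^-3 M = x
Ka = 10^(−3.89) = 1.29 × 10^-4
Ka = x²/(C₀ − x) ⇒ C₀ = x + x²/Ka
C₀ = 2.63 × 10^-3 + (2.63 × 10^-3)²/(1.29 × 10^-4) = 5.62 × 10^-2 M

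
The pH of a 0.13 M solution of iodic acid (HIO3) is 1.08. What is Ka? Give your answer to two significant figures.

[H+] = 10^(-1.08) = 8.32 × 10^-2 M
At equilibrium [HA] = 0.13 − 8.32 × 10^-2 = 4.68 × 10^-2 M
Ka = [H+][A-]/[HA] = (8.32 × 10^-2)² / 4.68 × 10^-2 = 1.5 × 10^-1

Ka = 1.5 × 10^-1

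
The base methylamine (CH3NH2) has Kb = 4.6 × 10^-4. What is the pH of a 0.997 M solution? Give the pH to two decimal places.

pH = 12.33

CH3NH2 + H2O ⇌ CH3NH3+ + OH-
Kb = [OH-]²/(0.997 − [OH-]) = 4.6 × 10^-4
Neglecting [OH-] in the denominator: [OH-] = √(4.6 × 10^-4 × 0.997) = 2.14 × 10^-2 M
Check: 2.1% ionized — well under 5%, approximation valid.
pOH = −log(2.14 × 10^-2) = 1.67; pH = 14.00 − 1.67 = 12.33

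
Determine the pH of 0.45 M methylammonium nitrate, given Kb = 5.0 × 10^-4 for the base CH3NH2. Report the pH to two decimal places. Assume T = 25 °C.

pH = 5.52

CH3NH3+ is the conjugate acid of the weak base CH3NH2.
Ka = Kw/Kb = 1.0×10^-14 / 5.0 × 10^-4 = 2.00 × 10^-11
Ka = x²/(0.45 − x) = 2.00 × 10^-11
Assume x ≪ 0.45: x ≈ √(2.00 × 10^-11 × 0.45) = 3.00 × 10^-6 M
(x/C₀ = 0.00067% < 5%, so the approximation holds.)
pH = −log[H+] = −log(3.00 × 10^-6) = 5.52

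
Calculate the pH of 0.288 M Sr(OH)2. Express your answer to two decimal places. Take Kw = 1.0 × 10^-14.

Sr(OH)2 is a strong base (each formula unit releases 2 OH-); [OH-] = 0.576 M.
pOH = -log(0.576) = 0.24
pH = 14.00 - 0.24 = 13.76

pH = 13.76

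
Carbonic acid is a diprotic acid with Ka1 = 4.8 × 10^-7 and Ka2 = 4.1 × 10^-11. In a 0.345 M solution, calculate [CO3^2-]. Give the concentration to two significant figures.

First ionization gives [H+] ≈ [HCO3-] = 4.07 × 10^-4 M.
Second step: Ka2 = [H+][CO3^2-]/[HCO3-] ≈ [CO3^2-] (since [H+] ≈ [HCO3-]).
So [CO3^2-] ≈ Ka2.

4.1 × 10^-11 M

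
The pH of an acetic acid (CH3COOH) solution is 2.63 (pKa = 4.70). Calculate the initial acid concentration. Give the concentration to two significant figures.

C₀ = 2.8 × 10^-1 M

[H+] = 10^(-2.63) = 2.34 × 10^-3 M = x
Ka = 10^(−4.70) = 2.00 × 10^-5
Ka = x²/(C₀ − x) ⇒ C₀ = x + x²/Ka
C₀ = 2.34 × 10^-3 + (2.34 × 10^-3)²/(2.00 × 10^-5) = 2.76 × 10^-1 M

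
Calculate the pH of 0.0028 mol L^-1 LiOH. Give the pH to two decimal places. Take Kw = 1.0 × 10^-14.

pH = 11.45

LiOH is a strong base; [OH-] = 0.0028 M.
pOH = -log(0.0028) = 2.55
pH = 14.00 - 2.55 = 11.45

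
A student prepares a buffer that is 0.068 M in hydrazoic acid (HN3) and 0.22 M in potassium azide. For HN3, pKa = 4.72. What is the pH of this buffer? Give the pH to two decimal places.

pH = pKa + log([A⁻]/[HA]) = 4.72 + log(0.22/0.068)
pH = 4.72 + (+0.510) = 5.23

pH = 5.23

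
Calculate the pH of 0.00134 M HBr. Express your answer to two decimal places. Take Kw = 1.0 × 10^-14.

HBr is a strong acid and dissociates completely, so [H+] = 0.00134 M.
pH = -log(0.00134) = 2.87

pH = 2.87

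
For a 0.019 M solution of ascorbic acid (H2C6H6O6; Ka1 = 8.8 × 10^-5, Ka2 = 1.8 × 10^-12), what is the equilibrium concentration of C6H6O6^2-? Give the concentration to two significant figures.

1.8 × 10^-12 M

First ionization gives [H+] ≈ [HC6H6O6-] = 1.25 × 10^-3 M.
Second step: Ka2 = [H+][C6H6O6^2-]/[HC6H6O6-] ≈ [C6H6O6^2-] (since [H+] ≈ [HC6H6O6-]).
So [C6H6O6^2-] ≈ Ka2.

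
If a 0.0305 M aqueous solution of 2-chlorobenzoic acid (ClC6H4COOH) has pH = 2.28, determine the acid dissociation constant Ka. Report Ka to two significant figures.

[H+] = 10^(-2.28) = 5.25 × 10^-3 M
At equilibrium [HA] = 0.0305 − 5.25 × 10^-3 = 2.52 × 10^-2 M
Ka = [H+][A-]/[HA] = (5.25 × 10^-3)² / 2.52 × 10^-2 = 1.1 × 10^-3

Ka = 1.1 × 10^-3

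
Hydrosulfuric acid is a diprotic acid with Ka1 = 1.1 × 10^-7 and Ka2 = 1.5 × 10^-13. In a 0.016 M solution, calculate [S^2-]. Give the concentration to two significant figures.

First ionization gives [H+] ≈ [HS-] = 4.20 × 10^-5 M.
Second step: Ka2 = [H+][S^2-]/[HS-] ≈ [S^2-] (since [H+] ≈ [HS-]).
So [S^2-] ≈ Ka2.

1.5 × 10^-13 M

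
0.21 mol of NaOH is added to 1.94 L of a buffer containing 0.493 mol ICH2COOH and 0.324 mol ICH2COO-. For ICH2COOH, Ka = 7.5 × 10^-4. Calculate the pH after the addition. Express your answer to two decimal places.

After neutralization: n(ICH2COOH) = 0.283 mol, n(ICH2COO-) = 0.534 mol.
pKa = −log(7.5 × 10^-4) = 3.125
pH = pKa + log([A⁻]/[HA]) = 3.125 + log(0.534/0.283) = 3.125 +0.276

pH = 3.40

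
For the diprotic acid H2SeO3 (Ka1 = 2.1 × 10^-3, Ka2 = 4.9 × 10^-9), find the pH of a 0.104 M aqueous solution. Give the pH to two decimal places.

Since Ka1 ≫ Ka2, the first ionization dominates [H+].
Ka1 = x²/(0.104 − x) = 2.1 × 10^-3
Solving the quadratic: x = (−Ka1 + √(Ka1² + 4·Ka1·C₀))/2 = 1.38 × 10^-2 M
pH = −log(1.38 × 10^-2) = 1.86

pH = 1.86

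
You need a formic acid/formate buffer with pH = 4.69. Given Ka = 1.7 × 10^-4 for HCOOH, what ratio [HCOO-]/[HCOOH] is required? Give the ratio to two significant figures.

pKa = -log(1.7 × 10^-4) = 3.770
pH = pKa + log(r) ⇒ log(r) = 4.69 − 3.770 = +0.920
r = [HCOO-]/[HCOOH] = 10^(+0.920) = 8.32

ratio = 8.3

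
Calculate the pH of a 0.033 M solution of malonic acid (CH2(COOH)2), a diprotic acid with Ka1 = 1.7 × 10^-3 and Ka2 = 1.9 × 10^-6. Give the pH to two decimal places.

Ka1 ≫ Ka2, so treat the first dissociation as the only significant source of H+.
Ka1 = x²/(0.033 − x) = 1.7 × 10^-3
Solving the quadratic: x = (−Ka1 + √(Ka1² + 4·Ka1·C₀))/2 = 6.69 × 10^-3 M
pH = −log(6.69 × 10^-3) = 2.17

pH = 2.17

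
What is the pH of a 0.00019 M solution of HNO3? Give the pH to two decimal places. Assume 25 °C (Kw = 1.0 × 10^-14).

pH = 3.72

HNO3 is a strong acid and dissociates completely, so [H+] = 0.00019 M.
pH = -log(0.00019) = 3.72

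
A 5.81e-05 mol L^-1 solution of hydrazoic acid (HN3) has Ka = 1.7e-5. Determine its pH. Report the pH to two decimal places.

pH = 4.62

HN3 ⇌ N3- + H+
From the ICE table, Ka = x²/(5.81e-05 − x) = 1.7 × 10^-5.
Here C₀/Ka ≈ 3.42, so the small-x approximation fails. Use the quadratic:
x = (−Ka + √(Ka² + 4·Ka·C₀))/2 = 2.41 × 10^-5 M
pH = −log[H+] = −log(2.41 × 10^-5) = 4.62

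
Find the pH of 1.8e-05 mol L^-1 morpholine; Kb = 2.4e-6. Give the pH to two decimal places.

pH = 8.74

C4H8ONH + H2O ⇌ C4H8ONH2+ + OH-
From the ICE table, Kb = x²/(1.8e-05 − x) = 2.4 × 10^-6.
The 5% rule fails; solving x² + Kb·x − Kb·C₀ = 0 exactly:
x = [−2.4e-06 + √(2.4e-06² + 1.73e-10)]/2 = 5.48 × 10^-6 M
pOH = 5.26, so pH = 14.00 − pOH = 8.74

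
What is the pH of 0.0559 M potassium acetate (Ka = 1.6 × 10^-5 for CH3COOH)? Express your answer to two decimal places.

CH3COO- is the conjugate base of the weak acid CH3COOH.
Kb = Kw/Ka = 1.0×10^-14 / 1.6 × 10^-5 = 6.25 × 10^-10
Let x = [OH-] at equilibrium. Kb = x²/(0.0559 − x).
Neglecting x in the denominator: x = √(6.25 × 10^-10 × 0.0559) = 5.91 × 10^-6 M
(x/C₀ = 0.011% < 5%, so the approximation holds.)
pOH = −log(5.91 × 10^-6) = 5.23; pH = 14.00 − 5.23 = 8.77

pH = 8.77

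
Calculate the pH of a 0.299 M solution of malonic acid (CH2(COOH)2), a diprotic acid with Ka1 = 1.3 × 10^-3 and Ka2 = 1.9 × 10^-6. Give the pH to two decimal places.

Ka1 ≫ Ka2, so treat the first dissociation as the only significant source of H+.
Ka1 = x²/(0.299 − x) = 1.3 × 10^-3
Solving the quadratic: x = (−Ka1 + √(Ka1² + 4·Ka1·C₀))/2 = 1.91 × 10^-2 M
pH = −log(1.91 × 10^-2) = 1.72

pH = 1.72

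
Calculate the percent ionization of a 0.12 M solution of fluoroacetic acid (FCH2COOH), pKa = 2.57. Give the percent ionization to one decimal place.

13.9%

FCH2COOH ⇌ FCH2COO- + H+; let x = [H+] at equilibrium.
Ka = 10^(−2.57) = 2.69 × 10^-3
Solve x² + 0.00269x − 0.000323 = 0 → x = 1.67 × 10^-2 M
% ionization = x/C₀ × 100% = 1.67 × 10^-2/0.12 × 100% = 13.9%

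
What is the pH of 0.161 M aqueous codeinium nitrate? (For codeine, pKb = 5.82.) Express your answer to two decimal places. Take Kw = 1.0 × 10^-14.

pH = 4.49

C18H22NO3+ is the conjugate acid of the weak base C18H21NO3.
Kb = 10^(−5.82) = 1.51 × 10^-6
Ka = Kw/Kb = 1.0×10^-14 / 1.51 × 10^-6 = 6.62 × 10^-9
From the ICE table, Ka = x²/(0.161 − x) = 6.62 × 10^-9.
Since Ka ≪ C₀, x ≈ √(Ka·C₀) = 3.26 × 10^-5 M.
Check: 0.02% ionized — well under 5%, approximation valid.
pH = −log(3.26 × 10^-5) = 4.49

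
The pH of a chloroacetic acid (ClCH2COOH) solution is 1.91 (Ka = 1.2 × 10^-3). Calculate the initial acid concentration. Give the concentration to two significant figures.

[H+] = 10^(-1.91) = 1.23 × 10^-2 M = x
Ka = x²/(C₀ − x) ⇒ C₀ = x + x²/Ka
C₀ = 1.23 × 10^-2 + (1.23 × 10^-2)²/(1.2 × 10^-3) = 1.38 × 10^-1 M

C₀ = 1.4 × 10^-1 M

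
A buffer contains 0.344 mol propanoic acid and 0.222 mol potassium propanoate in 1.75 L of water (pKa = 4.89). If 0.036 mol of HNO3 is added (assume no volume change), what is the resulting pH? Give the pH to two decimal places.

After neutralization: n(CH3CH2COOH) = 0.38 mol, n(CH3CH2COO-) = 0.186 mol.
pH = pKa + log(n_CH3CH2COO-/n_CH3CH2COOH) = 4.89 + log(0.186/0.38) = 4.89 + (-0.310)

pH = 4.58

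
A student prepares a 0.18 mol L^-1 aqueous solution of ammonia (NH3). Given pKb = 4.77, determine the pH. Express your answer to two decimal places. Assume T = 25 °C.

NH3 + H2O ⇌ NH4+ + OH-
Kb = 10^(−4.77) = 1.70 × 10^-5
Let x = [OH-] at equilibrium. Kb = x²/(0.18 − x).
Assume x ≪ 0.18: x ≈ √(1.70 × 10^-5 × 0.18) = 1.75 × 10^-3 M
Check: 0.97% ionized — well under 5%, approximation valid.
pOH = 2.76, so pH = 14.00 − pOH = 11.24

pH = 11.24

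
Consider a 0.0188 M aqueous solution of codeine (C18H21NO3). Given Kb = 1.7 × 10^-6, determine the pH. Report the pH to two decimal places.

pH = 10.25

C18H21NO3 + H2O ⇌ C18H22NO3+ + OH-
Let x = [OH-] at equilibrium. Kb = x²/(0.0188 − x).
Assume x ≪ 0.0188: x ≈ √(1.7 × 10^-6 × 0.0188) = 1.79 × 10^-4 M
(x/C₀ = 0.95% < 5%, so the approximation holds.)
pOH = −log(1.79 × 10^-4) = 3.75; pH = 14.00 − 3.75 = 10.25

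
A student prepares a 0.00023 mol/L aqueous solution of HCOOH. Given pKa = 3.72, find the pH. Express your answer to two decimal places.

HCOOH ⇌ HCOO- + H+
Ka = 10^(−3.72) = 1.91 × 10^-4
From the ICE table, Ka = [H+]²/(0.00023 − [H+]) = 1.91 × 10^-4.
The 5% rule fails; solving [H+]² + Ka·[H+] − Ka·C₀ = 0 exactly:
[H+] = [−0.000191 + √(0.000191² + 1.76e-07)]/2 = 1.35 × 10^-4 M
pH = −log(1.35 × 10^-4) = 3.87

pH = 3.87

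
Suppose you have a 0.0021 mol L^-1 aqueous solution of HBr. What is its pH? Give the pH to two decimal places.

pH = 2.68

HBr is a strong acid and dissociates completely, so [H+] = 0.0021 M.
pH = -log(0.0021) = 2.68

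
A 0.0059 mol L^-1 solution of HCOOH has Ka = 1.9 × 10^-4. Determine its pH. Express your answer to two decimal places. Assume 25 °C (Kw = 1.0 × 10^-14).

pH = 3.01

HCOOH ⇌ HCOO- + H+
From the ICE table, Ka = x²/(0.0059 − x) = 1.9 × 10^-4.
The 5% rule fails; solving x² + Ka·x − Ka·C₀ = 0 exactly:
x = (−Ka + √(Ka² + 4·Ka·C₀))/2 = 9.68 × 10^-4 M
pH = −log[H+] = −log(9.68 × 10^-4) = 3.01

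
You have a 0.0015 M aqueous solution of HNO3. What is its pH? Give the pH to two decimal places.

pH = 2.82

HNO3 is a strong acid and dissociates completely, so [H+] = 0.0015 M.
pH = -log(0.0015) = 2.82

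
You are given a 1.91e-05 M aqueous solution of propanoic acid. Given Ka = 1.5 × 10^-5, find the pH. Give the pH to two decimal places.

pH = 4.96

CH3CH2COOH ⇌ CH3CH2COO- + H+
Ka = [H+]²/(1.91e-05 − [H+]) = 1.5 × 10^-5
[H+] is not negligible relative to C₀; solve [H+]² + 1.5e-05·[H+] − 2.86e-10 = 0.
[H+] = [−1.5e-05 + √(1.5e-05² + 1.15e-09)]/2 = 1.10 × 10^-5 M
pH = −log(1.10 × 10^-5) = 4.96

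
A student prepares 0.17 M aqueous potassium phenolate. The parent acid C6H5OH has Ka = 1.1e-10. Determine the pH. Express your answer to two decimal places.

pH = 11.59

C6H5O- is the conjugate base of the weak acid C6H5OH.
Kb = Kw/Ka = 1.0×10^-14 / 1.1 × 10^-10 = 9.09 × 10^-5
Kb = x²/(0.17 − x) = 9.09 × 10^-5
Neglecting x in the denominator: x = √(9.09 × 10^-5 × 0.17) = 3.93 × 10^-3 M
pOH = −log(3.93 × 10^-3) = 2.41; pH = 14.00 − 2.41 = 11.59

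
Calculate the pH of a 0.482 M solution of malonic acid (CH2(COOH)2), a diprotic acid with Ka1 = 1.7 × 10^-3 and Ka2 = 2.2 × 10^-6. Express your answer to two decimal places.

pH = 1.56

Since Ka1 ≫ Ka2, the first ionization dominates [H+].
Ka1 = x²/(0.482 − x) = 1.7 × 10^-3
Solving the quadratic: x = (−Ka1 + √(Ka1² + 4·Ka1·C₀))/2 = 2.78 × 10^-2 M
pH = −log(2.78 × 10^-2) = 1.56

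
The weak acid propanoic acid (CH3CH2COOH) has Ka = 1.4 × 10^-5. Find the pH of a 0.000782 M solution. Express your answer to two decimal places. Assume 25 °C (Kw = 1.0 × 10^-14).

pH = 4.01

CH3CH2COOH ⇌ CH3CH2COO- + H+
From the ICE table, Ka = x²/(0.000782 − x) = 1.4 × 10^-5.
Here C₀/Ka ≈ 55.9, so the small-x approximation fails. Use the quadratic:
x = (−Ka + √(Ka² + 4·Ka·C₀))/2 = 9.79 × 10^-5 M
pH = −log[H+] = −log(9.79 × 10^-5) = 4.01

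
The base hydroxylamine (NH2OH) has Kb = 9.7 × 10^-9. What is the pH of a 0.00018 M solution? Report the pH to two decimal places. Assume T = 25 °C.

NH2OH + H2O ⇌ NH3OH+ + OH-
From the ICE table, Kb = [OH-]²/(0.00018 − [OH-]) = 9.7 × 10^-9.
Assume [OH-] ≪ 0.00018: [OH-] ≈ √(9.7 × 10^-9 × 0.00018) = 1.32 × 10^-6 M
pOH = 5.88, so pH = 14.00 − pOH = 8.12

pH = 8.12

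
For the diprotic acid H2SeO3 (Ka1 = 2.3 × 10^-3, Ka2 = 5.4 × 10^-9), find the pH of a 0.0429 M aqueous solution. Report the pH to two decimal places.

Since Ka1 ≫ Ka2, the first ionization dominates [H+].
Ka1 = x²/(0.0429 − x) = 2.3 × 10^-3
Solving the quadratic: x = (−Ka1 + √(Ka1² + 4·Ka1·C₀))/2 = 8.85 × 10^-3 M
pH = −log(8.85 × 10^-3) = 2.05

pH = 2.05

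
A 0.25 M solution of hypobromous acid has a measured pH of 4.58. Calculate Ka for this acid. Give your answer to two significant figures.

[H+] = 10^(-4.58) = 2.63 × 10^-5 M
At equilibrium [HA] = 0.25 − 2.63 × 10^-5 = 2.50 × 10^-1 M
Ka = [H+][A-]/[HA] = (2.63 × 10^-5)² / 2.50 × 10^-1 = 2.8 × 10^-9

Ka = 2.8 × 10^-9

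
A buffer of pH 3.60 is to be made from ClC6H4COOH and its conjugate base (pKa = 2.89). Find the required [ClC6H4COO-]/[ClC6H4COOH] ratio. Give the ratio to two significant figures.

ratio = 5.1

pH = pKa + log(r) ⇒ log(r) = 3.60 − 2.89 = +0.71
r = [ClC6H4COO-]/[ClC6H4COOH] = 10^(+0.71) = 5.13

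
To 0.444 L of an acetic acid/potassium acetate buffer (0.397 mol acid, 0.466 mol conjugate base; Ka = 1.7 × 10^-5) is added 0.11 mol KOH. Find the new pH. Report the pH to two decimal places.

pH = 5.07

After neutralization: n(CH3COOH) = 0.287 mol, n(CH3COO-) = 0.576 mol.
pKa = −log(1.7 × 10^-5) = 4.770
pH = pKa + log(n_CH3COO-/n_CH3COOH) = 4.770 + log(0.576/0.287) = 4.770 + (+0.303)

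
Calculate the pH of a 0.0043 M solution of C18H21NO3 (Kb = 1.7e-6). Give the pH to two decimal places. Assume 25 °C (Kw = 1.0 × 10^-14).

pH = 9.93

C18H21NO3 + H2O ⇌ C18H22NO3+ + OH-
Kb = [OH-]²/(0.0043 − [OH-]) = 1.7 × 10^-6
Since Kb ≪ C₀, [OH-] ≈ √(Kb·C₀) = 8.55 × 10^-5 M.
pOH = −log(8.55 × 10^-5) = 4.07; pH = 14.00 − 4.07 = 9.93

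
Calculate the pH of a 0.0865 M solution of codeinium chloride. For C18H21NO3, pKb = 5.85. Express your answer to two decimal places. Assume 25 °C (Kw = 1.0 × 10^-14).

C18H22NO3+ is the conjugate acid of the weak base C18H21NO3.
Kb = 10^(−5.85) = 1.41 × 10^-6
Ka = Kw/Kb = 1.0×10^-14 / 1.41 × 10^-6 = 7.09 × 10^-9
Ka = x²/(0.0865 − x) = 7.09 × 10^-9
Assume x ≪ 0.0865: x ≈ √(7.09 × 10^-9 × 0.0865) = 2.48 × 10^-5 M
(x/C₀ = 0.029% < 5%, so the approximation holds.)
pH = −log(2.48 × 10^-5) = 4.61

pH = 4.61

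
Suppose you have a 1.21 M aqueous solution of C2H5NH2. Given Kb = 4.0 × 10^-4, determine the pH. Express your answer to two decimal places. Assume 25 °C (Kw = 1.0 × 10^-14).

pH = 12.34

C2H5NH2 + H2O ⇌ C2H5NH3+ + OH-
Kb = x²/(1.21 − x) = 4.0 × 10^-4
Assume x ≪ 1.21: x ≈ √(4.0 × 10^-4 × 1.21) = 2.20 × 10^-2 M
Check: 1.8% ionized — well under 5%, approximation valid.
pOH = 1.66, so pH = 14.00 − pOH = 12.34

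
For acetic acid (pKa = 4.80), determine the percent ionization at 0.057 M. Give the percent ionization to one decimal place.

1.7%

CH3COOH ⇌ CH3COO- + H+; let x = [H+] at equilibrium.
Ka = 10^(−4.80) = 1.58 × 10^-5
x ≈ √(Ka·C₀) = √(1.58 × 10^-5 × 0.057) = 9.49 × 10^-4 M
% ionization = x/C₀ × 100% = 9.49 × 10^-4/0.057 × 100% = 1.7%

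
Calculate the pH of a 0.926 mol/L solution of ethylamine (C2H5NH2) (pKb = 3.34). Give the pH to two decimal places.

C2H5NH2 + H2O ⇌ C2H5NH3+ + OH-
Kb = 10^(−3.34) = 4.57 × 10^-4
From the ICE table, Kb = x²/(0.926 − x) = 4.57 × 10^-4.
Neglecting x in the denominator: x = √(4.57 × 10^-4 × 0.926) = 2.06 × 10^-2 M
pOH = −log(2.06 × 10^-2) = 1.69; pH = 14.00 − 1.69 = 12.31

pH = 12.31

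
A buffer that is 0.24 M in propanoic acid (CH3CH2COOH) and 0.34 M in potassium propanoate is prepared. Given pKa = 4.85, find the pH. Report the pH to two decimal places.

pH = 5.00

Using pH = pKa + log([base]/[acid]) with [base]/[acid] = 0.34/0.24:
pH = 4.85 + (+0.151) = 5.00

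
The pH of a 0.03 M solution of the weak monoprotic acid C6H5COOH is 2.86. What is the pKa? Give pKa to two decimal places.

[H+] = 10^(-2.86) = 1.38 × 10^-3 M
At equilibrium [HA] = 0.03 − 1.38 × 10^-3 = 2.86 × 10^-2 M
Ka = [H+][A-]/[HA] = (1.38 × 10^-3)² / 2.86 × 10^-2 = 6.66 × 10^-5
pKa = -log(6.66 × 10^-5) = 4.18

pKa = 4.18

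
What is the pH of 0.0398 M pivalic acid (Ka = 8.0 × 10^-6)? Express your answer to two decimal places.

pH = 3.25

(CH3)3CCOOH ⇌ (CH3)3CCOO- + H+
Ka = x²/(0.0398 − x) = 8.0 × 10^-6
Since Ka ≪ C₀, x ≈ √(Ka·C₀) = 5.64 × 10^-4 M.
pH = −log[H+] = −log(5.64 × 10^-4) = 3.25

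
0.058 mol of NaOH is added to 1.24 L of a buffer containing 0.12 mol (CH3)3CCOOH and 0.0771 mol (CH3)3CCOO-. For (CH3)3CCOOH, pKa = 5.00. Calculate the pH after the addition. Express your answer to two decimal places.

pH = 5.34

After neutralization: n((CH3)3CCOOH) = 0.062 mol, n((CH3)3CCOO-) = 0.135 mol.
pH = pKa + log(n_(CH3)3CCOO-/n_(CH3)3CCOOH) = 5.00 + log(0.135/0.062) = 5.00 + (+0.338)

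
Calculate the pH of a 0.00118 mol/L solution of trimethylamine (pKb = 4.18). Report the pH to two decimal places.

pH = 10.39

(CH3)3N + H2O ⇌ (CH3)3NH+ + OH-
Kb = 10^(−4.18) = 6.61 × 10^-5
Kb = [OH-]²/(0.00118 − [OH-]) = 6.61 × 10^-5
The 5% rule fails; solving [OH-]² + Kb·[OH-] − Kb·C₀ = 0 exactly:
[OH-] = (−Kb + √(Kb² + 4·Kb·C₀))/2 = 2.48 × 10^-4 M
pOH = −log(2.48 × 10^-4) = 3.61; pH = 14.00 − 3.61 = 10.39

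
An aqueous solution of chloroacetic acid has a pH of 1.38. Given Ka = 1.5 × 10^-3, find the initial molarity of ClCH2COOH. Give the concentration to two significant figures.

C₀ = 1.2 M

[H+] = 10^(-1.38) = 4.17 × 10^-2 M = x
Ka = x²/(C₀ − x) ⇒ C₀ = x + x²/Ka
C₀ = 4.17 × 10^-2 + (4.17 × 10^-2)²/(1.5 × 10^-3) = 1.20 M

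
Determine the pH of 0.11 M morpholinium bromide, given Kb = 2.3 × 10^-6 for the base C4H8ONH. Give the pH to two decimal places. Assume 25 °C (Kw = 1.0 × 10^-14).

pH = 4.66

C4H8ONH2+ is the conjugate acid of the weak base C4H8ONH.
Ka = Kw/Kb = 1.0×10^-14 / 2.3 × 10^-6 = 4.35 × 10^-9
From the ICE table, Ka = x²/(0.11 − x) = 4.35 × 10^-9.
Neglecting x in the denominator: x = √(4.35 × 10^-9 × 0.11) = 2.19 × 10^-5 M
pH = −log[H+] = −log(2.19 × 10^-5) = 4.66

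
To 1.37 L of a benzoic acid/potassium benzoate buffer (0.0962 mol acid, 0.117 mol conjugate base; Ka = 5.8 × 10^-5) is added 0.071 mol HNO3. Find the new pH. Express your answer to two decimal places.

pH = 3.68

Added H+ converts C6H5COO- to C6H5COOH: C6H5COOH → 0.167 mol, C6H5COO- → 0.046 mol.
pKa = −log(5.8 × 10^-5) = 4.237
pH = pKa + log(n_C6H5COO-/n_C6H5COOH) = 4.237 + log(0.046/0.167) = 4.237 + (-0.560)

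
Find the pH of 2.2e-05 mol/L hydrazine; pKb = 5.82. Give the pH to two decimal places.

pH = 8.70

N2H4 + H2O ⇌ N2H5+ + OH-
Kb = 10^(−5.82) = 1.51 × 10^-6
Kb = [OH-]²/(2.2e-05 − [OH-]) = 1.51 × 10^-6
Here C₀/Kb ≈ 14.6, so the small-[OH-] approximation fails. Use the quadratic:
[OH-] = [−1.51e-06 + √(1.51e-06² + 1.33e-10)]/2 = 5.06 × 10^-6 M
pOH = −log(5.06 × 10^-6) = 5.30; pH = 14.00 − 5.30 = 8.70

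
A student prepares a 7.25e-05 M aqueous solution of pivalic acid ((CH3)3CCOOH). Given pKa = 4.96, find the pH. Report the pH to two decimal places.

pH = 4.63

(CH3)3CCOOH ⇌ (CH3)3CCOO- + H+
Ka = 10^(−4.96) = 1.10 × 10^-5
From the ICE table, Ka = [H+]²/(7.25e-05 − [H+]) = 1.10 × 10^-5.
The 5% rule fails; solving [H+]² + Ka·[H+] − Ka·C₀ = 0 exactly:
[H+] = (−Ka + √(Ka² + 4·Ka·C₀))/2 = 2.33 × 10^-5 M
pH = −log(2.33 × 10^-5) = 4.63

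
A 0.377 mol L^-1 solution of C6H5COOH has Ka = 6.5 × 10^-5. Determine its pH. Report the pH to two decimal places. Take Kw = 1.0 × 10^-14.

C6H5COOH ⇌ C6H5COO- + H+
Ka = x²/(0.377 − x) = 6.5 × 10^-5
Assume x ≪ 0.377: x ≈ √(6.5 × 10^-5 × 0.377) = 4.95 × 10^-3 M
(x/C₀ = 1.3% < 5%, so the approximation holds.)
pH = −log[H+] = −log(4.95 × 10^-3) = 2.31

pH = 2.31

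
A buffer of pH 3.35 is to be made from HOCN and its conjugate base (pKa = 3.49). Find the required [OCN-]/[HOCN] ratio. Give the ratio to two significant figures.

ratio = 0.72

pH = pKa + log(r) ⇒ log(r) = 3.35 − 3.49 = -0.14
r = [OCN-]/[HOCN] = 10^(-0.14) = 0.724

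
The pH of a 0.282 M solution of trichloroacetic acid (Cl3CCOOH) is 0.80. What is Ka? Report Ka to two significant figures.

[H+] = 10^(-0.80) = 1.58 × 10^-1 M
At equilibrium [HA] = 0.282 − 1.58 × 10^-1 = 1.24 × 10^-1 M
Ka = [H+][A-]/[HA] = (1.58 × 10^-1)² / 1.24 × 10^-1 = 2.0 × 10^-1

Ka = 2.0 × 10^-1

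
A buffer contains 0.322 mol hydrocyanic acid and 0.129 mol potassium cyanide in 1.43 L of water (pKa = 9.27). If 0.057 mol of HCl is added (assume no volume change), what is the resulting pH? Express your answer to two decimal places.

pH = 8.55

After neutralization: n(HCN) = 0.379 mol, n(CN-) = 0.072 mol.
pH = pKa + log([A⁻]/[HA]) = 9.27 + log(0.072/0.379) = 9.27 -0.721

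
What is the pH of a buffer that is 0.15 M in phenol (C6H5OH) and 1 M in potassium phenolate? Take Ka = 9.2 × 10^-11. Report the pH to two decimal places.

pKa = −log(9.2 × 10^-11) = 10.036
Henderson–Hasselbalch: pH = pKa + log([C6H5O-]/[C6H5OH]) = 10.036 + log(1/0.15)
pH = 10.036 + (+0.824) = 10.86

pH = 10.86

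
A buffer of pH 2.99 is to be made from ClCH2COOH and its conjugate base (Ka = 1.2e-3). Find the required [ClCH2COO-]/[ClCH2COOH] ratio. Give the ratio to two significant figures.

ratio = 1.2

pKa = -log(1.2 × 10^-3) = 2.921
pH = pKa + log(r) ⇒ log(r) = 2.99 − 2.921 = +0.069
r = [ClCH2COO-]/[ClCH2COOH] = 10^(+0.069) = 1.17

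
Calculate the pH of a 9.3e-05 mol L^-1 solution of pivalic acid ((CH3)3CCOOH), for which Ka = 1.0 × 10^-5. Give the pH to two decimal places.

pH = 4.59

(CH3)3CCOOH ⇌ (CH3)3CCOO- + H+
Let x = [H+] at equilibrium. Ka = x²/(9.3e-05 − x).
Here C₀/Ka ≈ 9.3, so the small-x approximation fails. Use the quadratic:
x = (−Ka + √(Ka² + 4·Ka·C₀))/2 = 2.59 × 10^-5 M
pH = −log[H+] = −log(2.59 × 10^-5) = 4.59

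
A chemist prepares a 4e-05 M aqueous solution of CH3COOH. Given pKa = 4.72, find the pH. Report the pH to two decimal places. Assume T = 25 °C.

pH = 4.71

CH3COOH ⇌ CH3COO- + H+
Ka = 10^(−4.72) = 1.91 × 10^-5
From the ICE table, Ka = [H+]²/(4e-05 − [H+]) = 1.91 × 10^-5.
Here C₀/Ka ≈ 2.09, so the small-[H+] approximation fails. Use the quadratic:
[H+] = [−1.91e-05 + √(1.91e-05² + 3.06e-09)]/2 = 1.97 × 10^-5 M
pH = −log(1.97 × 10^-5) = 4.71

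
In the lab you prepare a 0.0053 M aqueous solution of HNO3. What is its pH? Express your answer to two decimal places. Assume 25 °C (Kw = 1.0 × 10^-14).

HNO3 is a strong acid and dissociates completely, so [H+] = 0.0053 M.
pH = -log(0.0053) = 2.28

pH = 2.28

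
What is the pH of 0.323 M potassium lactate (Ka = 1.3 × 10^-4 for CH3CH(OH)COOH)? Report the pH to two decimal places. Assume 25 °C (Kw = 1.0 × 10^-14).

CH3CH(OH)COO- is the conjugate base of the weak acid CH3CH(OH)COOH.
Kb = Kw/Ka = 1.0×10^-14 / 1.3 × 10^-4 = 7.69 × 10^-11
Kb = x²/(0.323 − x) = 7.69 × 10^-11
Neglecting x in the denominator: x = √(7.69 × 10^-11 × 0.323) = 4.98 × 10^-6 M
Check: 0.0015% ionized — well under 5%, approximation valid.
pOH = −log(4.98 × 10^-6) = 5.30; pH = 14.00 − 5.30 = 8.70

pH = 8.70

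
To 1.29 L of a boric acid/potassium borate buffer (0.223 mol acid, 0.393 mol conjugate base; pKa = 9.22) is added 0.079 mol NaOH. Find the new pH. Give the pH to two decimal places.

OH- converts B(OH)3 to B(OH)4-: B(OH)3 → 0.144 mol, B(OH)4- → 0.472 mol.
pH = pKa + log(n_B(OH)4-/n_B(OH)3) = 9.22 + log(0.472/0.144) = 9.22 + (+0.516)

pH = 9.74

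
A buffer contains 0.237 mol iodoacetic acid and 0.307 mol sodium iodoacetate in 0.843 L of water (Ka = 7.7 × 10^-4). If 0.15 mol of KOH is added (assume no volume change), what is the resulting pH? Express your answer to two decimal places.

After neutralization: n(ICH2COOH) = 0.087 mol, n(ICH2COO-) = 0.457 mol.
pKa = −log(7.7 × 10^-4) = 3.114
pH = pKa + log(n_ICH2COO-/n_ICH2COOH) = 3.114 + log(0.457/0.087) = 3.114 + (+0.720)

pH = 3.83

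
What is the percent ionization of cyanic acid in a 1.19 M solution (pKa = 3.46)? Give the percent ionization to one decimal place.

1.7%

HOCN ⇌ OCN- + H+; let x = [H+] at equilibrium.
Ka = 10^(−3.46) = 3.47 × 10^-4
x ≈ √(Ka·C₀) = √(3.47 × 10^-4 × 1.19) = 2.03 × 10^-2 M
Fraction ionized = 2.03 × 10^-2 / 1.19 = 0.0171 → 1.7%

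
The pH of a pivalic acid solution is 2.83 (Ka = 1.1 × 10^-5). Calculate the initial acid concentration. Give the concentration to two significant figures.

C₀ = 2.0 × 10^-1 M

[H+] = 10^(-2.83) = 1.48 × 10^-3 M = x
Ka = x²/(C₀ − x) ⇒ C₀ = x + x²/Ka
C₀ = 1.48 × 10^-3 + (1.48 × 10^-3)²/(1.1 × 10^-5) = 2.01 × 10^-1 M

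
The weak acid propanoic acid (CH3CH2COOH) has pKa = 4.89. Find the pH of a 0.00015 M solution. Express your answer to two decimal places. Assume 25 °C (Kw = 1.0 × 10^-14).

pH = 4.42

CH3CH2COOH ⇌ CH3CH2COO- + H+
Ka = 10^(−4.89) = 1.29 × 10^-5
From the ICE table, Ka = [H+]²/(0.00015 − [H+]) = 1.29 × 10^-5.
[H+] is not negligible relative to C₀; solve [H+]² + 1.29e-05·[H+] − 1.94e-09 = 0.
[H+] = [−1.29e-05 + √(1.29e-05² + 7.74e-09)]/2 = 3.80 × 10^-5 M
pH = −log[H+] = −log(3.80 × 10^-5) = 4.42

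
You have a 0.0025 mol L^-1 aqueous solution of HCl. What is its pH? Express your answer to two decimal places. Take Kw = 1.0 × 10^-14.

pH = 2.60

HCl is a strong acid and dissociates completely, so [H+] = 0.0025 M.
pH = -log(0.0025) = 2.60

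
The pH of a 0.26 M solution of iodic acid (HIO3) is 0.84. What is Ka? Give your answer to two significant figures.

[H+] = 10^(-0.84) = 1.45 × 10^-1 M
At equilibrium [HA] = 0.26 − 1.45 × 10^-1 = 1.15 × 10^-1 M
Ka = [H+][A-]/[HA] = (1.45 × 10^-1)² / 1.15 × 10^-1 = 1.8 × 10^-1

Ka = 1.8 × 10^-1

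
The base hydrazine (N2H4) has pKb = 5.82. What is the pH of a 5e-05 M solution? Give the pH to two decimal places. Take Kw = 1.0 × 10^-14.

N2H4 + H2O ⇌ N2H5+ + OH-
Kb = 10^(−5.82) = 1.51 × 10^-6
Let x = [OH-] at equilibrium. Kb = x²/(5e-05 − x).
x is not negligible relative to C₀; solve x² + 1.51e-06·x − 7.55e-11 = 0.
x = [−1.51e-06 + √(1.51e-06² + 3.02e-10)]/2 = 7.97 × 10^-6 M
pOH = 5.10, so pH = 14.00 − pOH = 8.90

pH = 8.90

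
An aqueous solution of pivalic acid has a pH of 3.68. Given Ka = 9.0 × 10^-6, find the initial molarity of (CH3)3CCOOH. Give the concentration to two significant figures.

[H+] = 10^(-3.68) = 2.09 × 10^-4 M = x
Ka = x²/(C₀ − x) ⇒ C₀ = x + x²/Ka
C₀ = 2.09 × 10^-4 + (2.09 × 10^-4)²/(9.0 × 10^-6) = 5.06 × 10^-3 M

C₀ = 5.1 × 10^-3 M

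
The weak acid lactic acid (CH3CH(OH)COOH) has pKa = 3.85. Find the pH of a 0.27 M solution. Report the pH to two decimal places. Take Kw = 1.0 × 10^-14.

CH3CH(OH)COOH ⇌ CH3CH(OH)COO- + H+
Ka = 10^(−3.85) = 1.41 × 10^-4
Ka = x²/(0.27 − x) = 1.41 × 10^-4
Assume x ≪ 0.27: x ≈ √(1.41 × 10^-4 × 0.27) = 6.17 × 10^-3 M
Check: 2.3% ionized — well under 5%, approximation valid.
pH = −log[H+] = −log(6.17 × 10^-3) = 2.21

pH = 2.21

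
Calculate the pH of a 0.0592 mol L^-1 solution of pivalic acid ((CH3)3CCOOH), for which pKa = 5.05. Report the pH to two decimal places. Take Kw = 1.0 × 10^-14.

pH = 3.14

(CH3)3CCOOH ⇌ (CH3)3CCOO- + H+
Ka = 10^(−5.05) = 8.91 × 10^-6
Ka = x²/(0.0592 − x) = 8.91 × 10^-6
Neglecting x in the denominator: x = √(8.91 × 10^-6 × 0.0592) = 7.26 × 10^-4 M
(x/C₀ = 1.2% < 5%, so the approximation holds.)
pH = −log[H+] = −log(7.26 × 10^-4) = 3.14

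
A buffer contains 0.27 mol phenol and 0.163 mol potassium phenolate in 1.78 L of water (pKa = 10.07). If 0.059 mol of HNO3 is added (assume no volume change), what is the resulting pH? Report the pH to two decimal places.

After neutralization: n(C6H5OH) = 0.329 mol, n(C6H5O-) = 0.104 mol.
Henderson–Hasselbalch with mole ratio 0.104/0.329: pH = 10.07 + (-0.500)

pH = 9.57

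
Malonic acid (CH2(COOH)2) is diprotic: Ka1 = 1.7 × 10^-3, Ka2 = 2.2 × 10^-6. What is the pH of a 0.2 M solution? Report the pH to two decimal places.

pH = 1.75

Since Ka1 ≫ Ka2, the first ionization dominates [H+].
Ka1 = x²/(0.2 − x) = 1.7 × 10^-3
Solving the quadratic: x = (−Ka1 + √(Ka1² + 4·Ka1·C₀))/2 = 1.76 × 10^-2 M
pH = −log(1.76 × 10^-2) = 1.75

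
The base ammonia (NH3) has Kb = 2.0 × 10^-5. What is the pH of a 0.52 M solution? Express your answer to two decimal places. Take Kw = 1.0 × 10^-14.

pH = 11.51

NH3 + H2O ⇌ NH4+ + OH-
Kb = x²/(0.52 − x) = 2.0 × 10^-5
Neglecting x in the denominator: x = √(2.0 × 10^-5 × 0.52) = 3.22 × 10^-3 M
(x/C₀ = 0.62% < 5%, so the approximation holds.)
pOH = −log(3.22 × 10^-3) = 2.49; pH = 14.00 − 2.49 = 11.51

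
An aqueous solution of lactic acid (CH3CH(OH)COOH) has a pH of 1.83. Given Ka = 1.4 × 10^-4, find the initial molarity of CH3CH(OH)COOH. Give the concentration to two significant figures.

C₀ = 1.6 M

[H+] = 10^(-1.83) = 1.48 × 10^-2 M = x
Ka = x²/(C₀ − x) ⇒ C₀ = x + x²/Ka
C₀ = 1.48 × 10^-2 + (1.48 × 10^-2)²/(1.4 × 10^-4) = 1.58 M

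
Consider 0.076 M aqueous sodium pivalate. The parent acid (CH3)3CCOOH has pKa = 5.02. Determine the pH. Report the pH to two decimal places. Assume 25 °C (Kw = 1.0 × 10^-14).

pH = 8.95

(CH3)3CCOO- is the conjugate base of the weak acid (CH3)3CCOOH.
Ka = 10^(−5.02) = 9.55 × 10^-6
Kb = Kw/Ka = 1.0×10^-14 / 9.55 × 10^-6 = 1.05 × 10^-9
From the ICE table, Kb = x²/(0.076 − x) = 1.05 × 10^-9.
Since Kb ≪ C₀, x ≈ √(Kb·C₀) = 8.93 × 10^-6 M.
(x/C₀ = 0.012% < 5%, so the approximation holds.)
pOH = −log(8.93 × 10^-6) = 5.05; pH = 14.00 − 5.05 = 8.95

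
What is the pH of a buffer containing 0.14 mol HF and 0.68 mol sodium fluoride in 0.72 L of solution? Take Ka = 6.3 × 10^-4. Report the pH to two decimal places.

pKa = −log(6.3 × 10^-4) = 3.201
Henderson–Hasselbalch: pH = pKa + log([F-]/[HF]) = 3.201 + log(0.68/0.14)
pH = 3.201 + (+0.686) = 3.89

pH = 3.89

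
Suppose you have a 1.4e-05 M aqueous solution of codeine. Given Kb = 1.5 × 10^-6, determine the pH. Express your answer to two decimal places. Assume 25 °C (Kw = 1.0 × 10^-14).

C18H21NO3 + H2O ⇌ C18H22NO3+ + OH-
From the ICE table, Kb = x²/(1.4e-05 − x) = 1.5 × 10^-6.
x is not negligible relative to C₀; solve x² + 1.5e-06·x − 2.1e-11 = 0.
x = (−Kb + √(Kb² + 4·Kb·C₀))/2 = 3.89 × 10^-6 M
pOH = 5.41, so pH = 14.00 − pOH = 8.59

pH = 8.59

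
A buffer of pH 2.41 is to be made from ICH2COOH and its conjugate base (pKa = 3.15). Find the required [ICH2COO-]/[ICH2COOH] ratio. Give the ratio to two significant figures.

ratio = 0.18

pH = pKa + log(r) ⇒ log(r) = 2.41 − 3.15 = -0.74
r = [ICH2COO-]/[ICH2COOH] = 10^(-0.74) = 0.182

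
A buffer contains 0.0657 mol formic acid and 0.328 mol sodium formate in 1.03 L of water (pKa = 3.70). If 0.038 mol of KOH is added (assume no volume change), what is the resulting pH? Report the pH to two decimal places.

OH- converts HCOOH to HCOO-: HCOOH → 0.0277 mol, HCOO- → 0.366 mol.
Henderson–Hasselbalch with mole ratio 0.366/0.0277: pH = 3.70 + (+1.121)

pH = 4.82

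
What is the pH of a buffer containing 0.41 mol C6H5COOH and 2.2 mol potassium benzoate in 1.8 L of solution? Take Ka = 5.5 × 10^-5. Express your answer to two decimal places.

pKa = −log(5.5 × 10^-5) = 4.260
Using pH = pKa + log([base]/[acid]) with [base]/[acid] = 2.2/0.41:
pH = 4.260 + (+0.730) = 4.99

pH = 4.99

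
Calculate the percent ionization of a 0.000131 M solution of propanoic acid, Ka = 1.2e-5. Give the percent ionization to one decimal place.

26.0%

CH3CH2COOH ⇌ CH3CH2COO- + H+; let x = [H+] at equilibrium.
Ka = x²/(C₀ − x); solving the quadratic gives x = 3.41 × 10^-5 M.
Fraction ionized = 3.41 × 10^-5 / 0.000131 = 0.2603 → 26.0%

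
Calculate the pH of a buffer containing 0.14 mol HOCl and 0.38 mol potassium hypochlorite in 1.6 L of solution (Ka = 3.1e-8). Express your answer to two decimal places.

pKa = −log(3.1 × 10^-8) = 7.509
Using pH = pKa + log([base]/[acid]) with [base]/[acid] = 0.38/0.14:
pH = 7.509 + (+0.434) = 7.94

pH = 7.94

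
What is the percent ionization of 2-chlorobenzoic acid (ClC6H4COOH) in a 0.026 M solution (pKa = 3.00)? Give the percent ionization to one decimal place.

17.8%

ClC6H4COOH ⇌ ClC6H4COO- + H+; let x = [H+] at equilibrium.
Ka = 10^(−3.00) = 1.00 × 10^-3
Solve x² + 0.001x − 2.6e-05 = 0 → x = 4.62 × 10^-3 M
Fraction ionized = 4.62 × 10^-3 / 0.026 = 0.1777 → 17.8%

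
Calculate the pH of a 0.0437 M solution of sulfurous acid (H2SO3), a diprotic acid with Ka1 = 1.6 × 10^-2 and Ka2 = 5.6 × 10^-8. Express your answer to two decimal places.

Ka1 ≫ Ka2, so treat the first dissociation as the only significant source of H+.
Ka1 = x²/(0.0437 − x) = 1.6 × 10^-2
Solving the quadratic: x = (−Ka1 + √(Ka1² + 4·Ka1·C₀))/2 = 1.96 × 10^-2 M
pH = −log(1.96 × 10^-2) = 1.71

pH = 1.71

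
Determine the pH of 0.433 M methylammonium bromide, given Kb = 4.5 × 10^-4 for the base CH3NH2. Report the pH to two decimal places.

pH = 5.51

CH3NH3+ is the conjugate acid of the weak base CH3NH2.
Ka = Kw/Kb = 1.0×10^-14 / 4.5 × 10^-4 = 2.22 × 10^-11
Ka = [H+]²/(0.433 − [H+]) = 2.22 × 10^-11
Neglecting [H+] in the denominator: [H+] = √(2.22 × 10^-11 × 0.433) = 3.10 × 10^-6 M
([H+]/C₀ = 0.00072% < 5%, so the approximation holds.)
pH = −log[H+] = −log(3.10 × 10^-6) = 5.51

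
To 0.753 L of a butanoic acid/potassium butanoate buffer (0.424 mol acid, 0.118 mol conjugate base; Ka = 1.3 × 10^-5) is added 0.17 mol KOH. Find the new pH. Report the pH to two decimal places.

After neutralization: n(CH3(CH2)2COOH) = 0.254 mol, n(CH3(CH2)2COO-) = 0.288 mol.
pKa = −log(1.3 × 10^-5) = 4.886
Henderson–Hasselbalch with mole ratio 0.288/0.254: pH = 4.886 + (+0.055)

pH = 4.94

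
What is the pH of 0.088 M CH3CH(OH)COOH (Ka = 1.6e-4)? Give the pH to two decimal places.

pH = 2.43

CH3CH(OH)COOH ⇌ CH3CH(OH)COO- + H+
From the ICE table, Ka = x²/(0.088 − x) = 1.6 × 10^-4.
Neglecting x in the denominator: x = √(1.6 × 10^-4 × 0.088) = 3.75 × 10^-3 M
Check: 4.3% ionized — well under 5%, approximation valid.
pH = −log[H+] = −log(3.75 × 10^-3) = 2.43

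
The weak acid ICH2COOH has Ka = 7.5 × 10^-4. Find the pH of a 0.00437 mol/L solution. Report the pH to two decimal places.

pH = 2.83

ICH2COOH ⇌ ICH2COO- + H+
Ka = [H+]²/(0.00437 − [H+]) = 7.5 × 10^-4
The 5% rule fails; solving [H+]² + Ka·[H+] − Ka·C₀ = 0 exactly:
[H+] = [−0.00075 + √(0.00075² + 1.31e-05)]/2 = 1.47 × 10^-3 M
pH = −log[H+] = −log(1.47 × 10^-3) = 2.83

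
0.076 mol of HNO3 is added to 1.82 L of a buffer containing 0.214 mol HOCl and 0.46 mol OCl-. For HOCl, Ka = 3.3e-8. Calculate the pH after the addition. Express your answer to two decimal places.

Added H+ converts OCl- to HOCl: HOCl → 0.29 mol, OCl- → 0.384 mol.
pKa = −log(3.3 × 10^-8) = 7.481
pH = pKa + log(n_OCl-/n_HOCl) = 7.481 + log(0.384/0.29) = 7.481 + (+0.122)

pH = 7.60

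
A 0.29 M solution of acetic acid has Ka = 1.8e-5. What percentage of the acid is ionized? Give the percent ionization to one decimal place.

0.8%

CH3COOH ⇌ CH3COO- + H+; let x = [H+] at equilibrium.
x ≈ √(Ka·C₀) = √(1.8 × 10^-5 × 0.29) = 2.28 × 10^-3 M
% ionization = x/C₀ × 100% = 2.28 × 10^-3/0.29 × 100% = 0.8%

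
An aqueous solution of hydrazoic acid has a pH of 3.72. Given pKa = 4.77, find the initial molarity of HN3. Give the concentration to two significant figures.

C₀ = 2.3 × 10^-3 M

[H+] = 10^(-3.72) = 1.91 × 10^-4 M = x
Ka = 10^(−4.77) = 1.70 × 10^-5
Ka = x²/(C₀ − x) ⇒ C₀ = x + x²/Ka
C₀ = 1.91 × 10^-4 + (1.91 × 10^-4)²/(1.70 × 10^-5) = 2.34 × 10^-3 M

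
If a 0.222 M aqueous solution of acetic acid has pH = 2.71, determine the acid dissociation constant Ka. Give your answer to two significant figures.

[H+] = 10^(-2.71) = 1.95 × 10^-3 M
At equilibrium [HA] = 0.222 − 1.95 × 10^-3 = 2.20 × 10^-1 M
Ka = [H+][A-]/[HA] = (1.95 × 10^-3)² / 2.20 × 10^-1 = 1.7 × 10^-5

Ka = 1.7 × 10^-5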